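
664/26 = 25 + 7/13 = 25.54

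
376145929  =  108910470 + 267235459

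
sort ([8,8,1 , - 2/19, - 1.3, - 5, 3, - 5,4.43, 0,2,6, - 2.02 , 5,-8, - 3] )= [ - 8, - 5, - 5 ,- 3, - 2.02, - 1.3, - 2/19, 0,1,2,3, 4.43, 5, 6 , 8,8 ] 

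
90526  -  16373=74153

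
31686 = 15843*2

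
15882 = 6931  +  8951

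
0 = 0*339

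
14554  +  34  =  14588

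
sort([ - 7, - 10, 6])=[ - 10, - 7, 6]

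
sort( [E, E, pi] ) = [E, E, pi]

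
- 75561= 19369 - 94930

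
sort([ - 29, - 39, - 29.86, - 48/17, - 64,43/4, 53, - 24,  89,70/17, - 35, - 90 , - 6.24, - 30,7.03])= [-90,-64, - 39, - 35,-30, - 29.86,-29,-24,-6.24, - 48/17,70/17,7.03,43/4,  53,89 ] 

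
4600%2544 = 2056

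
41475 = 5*8295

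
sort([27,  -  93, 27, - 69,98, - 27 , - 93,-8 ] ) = [ - 93, - 93, - 69,-27,-8, 27 , 27,98]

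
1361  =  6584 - 5223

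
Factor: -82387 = -82387^1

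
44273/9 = 4919+2/9 = 4919.22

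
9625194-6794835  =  2830359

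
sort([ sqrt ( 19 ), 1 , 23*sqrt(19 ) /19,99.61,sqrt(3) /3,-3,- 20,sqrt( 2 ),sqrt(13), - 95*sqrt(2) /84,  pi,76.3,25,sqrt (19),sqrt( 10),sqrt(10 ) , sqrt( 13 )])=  [ - 20,-3, - 95*sqrt( 2) /84, sqrt( 3 )/3, 1,sqrt ( 2 ),pi, sqrt(10 ),sqrt(10 ),  sqrt (13) , sqrt(13),sqrt ( 19 ),sqrt(19 ),23*sqrt( 19) /19,25,76.3,99.61]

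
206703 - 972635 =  - 765932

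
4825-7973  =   -3148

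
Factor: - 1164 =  - 2^2*3^1*97^1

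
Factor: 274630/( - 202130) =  - 17^ ( - 1)*41^( - 1)*947^1 = -947/697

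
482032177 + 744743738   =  1226775915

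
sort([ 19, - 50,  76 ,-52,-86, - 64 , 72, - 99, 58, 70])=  [-99, - 86,-64, - 52, - 50, 19, 58,70 , 72 , 76]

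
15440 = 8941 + 6499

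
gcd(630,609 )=21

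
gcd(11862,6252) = 6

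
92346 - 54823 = 37523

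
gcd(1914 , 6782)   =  2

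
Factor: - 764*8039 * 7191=-2^2*3^2*17^1*47^1*191^1*8039^1= - 44165655036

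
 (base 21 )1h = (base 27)1b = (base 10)38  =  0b100110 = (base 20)1i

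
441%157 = 127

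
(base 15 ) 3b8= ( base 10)848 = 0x350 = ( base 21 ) 1j8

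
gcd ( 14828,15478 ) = 2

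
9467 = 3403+6064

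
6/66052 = 3/33026 = 0.00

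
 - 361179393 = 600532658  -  961712051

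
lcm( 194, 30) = 2910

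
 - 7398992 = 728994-8127986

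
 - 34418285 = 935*( - 36811)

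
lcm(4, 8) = 8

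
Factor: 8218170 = 2^1*3^2*5^1*127^1 *719^1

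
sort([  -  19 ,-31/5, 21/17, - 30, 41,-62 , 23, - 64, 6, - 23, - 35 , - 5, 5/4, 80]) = [ - 64,- 62, - 35  ,  -  30, - 23, - 19, - 31/5 , -5, 21/17,5/4,6, 23, 41,80]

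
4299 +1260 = 5559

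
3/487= 3/487 = 0.01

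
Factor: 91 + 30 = 11^2 = 121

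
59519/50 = 59519/50  =  1190.38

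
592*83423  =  49386416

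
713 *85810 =61182530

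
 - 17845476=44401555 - 62247031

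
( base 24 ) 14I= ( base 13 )411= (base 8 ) 1262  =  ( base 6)3110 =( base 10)690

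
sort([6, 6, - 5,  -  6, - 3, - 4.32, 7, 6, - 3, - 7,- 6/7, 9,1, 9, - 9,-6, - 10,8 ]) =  [ - 10, - 9, - 7, - 6, - 6 ,  -  5,-4.32, - 3, - 3,-6/7,1, 6,6, 6,7 , 8, 9 , 9 ] 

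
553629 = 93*5953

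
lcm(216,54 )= 216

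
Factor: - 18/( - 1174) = 9/587 = 3^2*587^( - 1 )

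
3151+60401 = 63552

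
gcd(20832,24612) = 84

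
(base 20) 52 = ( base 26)3O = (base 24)46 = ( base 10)102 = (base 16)66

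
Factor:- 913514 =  - 2^1*7^1* 23^1*2837^1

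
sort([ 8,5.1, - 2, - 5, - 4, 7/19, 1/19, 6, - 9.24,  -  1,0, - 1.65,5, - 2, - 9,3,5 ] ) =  [ - 9.24,-9, - 5,-4, - 2 , - 2, - 1.65, - 1,0,1/19,7/19 , 3, 5, 5,5.1,6,8]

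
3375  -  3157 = 218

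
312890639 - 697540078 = -384649439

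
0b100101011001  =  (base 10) 2393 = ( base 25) 3KI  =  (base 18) 76H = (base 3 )10021122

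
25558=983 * 26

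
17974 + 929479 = 947453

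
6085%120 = 85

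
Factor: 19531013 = 19531013^1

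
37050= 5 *7410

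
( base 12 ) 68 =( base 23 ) 3b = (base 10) 80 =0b1010000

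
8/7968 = 1/996  =  0.00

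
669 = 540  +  129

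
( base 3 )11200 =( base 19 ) 6C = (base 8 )176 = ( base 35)3l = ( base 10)126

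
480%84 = 60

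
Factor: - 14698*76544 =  - 2^9 * 13^1 * 23^1*7349^1 = - 1125043712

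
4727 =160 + 4567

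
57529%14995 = 12544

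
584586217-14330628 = 570255589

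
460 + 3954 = 4414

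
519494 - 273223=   246271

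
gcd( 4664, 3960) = 88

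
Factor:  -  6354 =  - 2^1*3^2* 353^1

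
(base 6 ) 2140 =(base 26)IO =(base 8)754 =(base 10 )492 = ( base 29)GS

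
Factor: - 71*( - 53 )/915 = 3^( - 1) * 5^( - 1)*53^1*61^( - 1 ) * 71^1= 3763/915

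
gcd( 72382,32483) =1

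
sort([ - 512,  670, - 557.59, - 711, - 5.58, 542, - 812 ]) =[ - 812, - 711 , - 557.59,-512,-5.58,542, 670 ]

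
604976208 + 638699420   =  1243675628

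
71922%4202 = 488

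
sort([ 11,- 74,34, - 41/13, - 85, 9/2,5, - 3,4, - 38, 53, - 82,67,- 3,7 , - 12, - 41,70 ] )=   [ - 85,-82, - 74, - 41,-38, - 12, - 41/13, - 3,  -  3,4, 9/2,5,7, 11,  34  ,  53,67,  70] 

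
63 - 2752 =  - 2689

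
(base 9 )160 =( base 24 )5f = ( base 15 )90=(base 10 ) 135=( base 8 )207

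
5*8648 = 43240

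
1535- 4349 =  - 2814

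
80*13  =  1040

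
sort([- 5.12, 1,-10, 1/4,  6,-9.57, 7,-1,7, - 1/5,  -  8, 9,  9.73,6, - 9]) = [-10,-9.57, - 9,-8,-5.12, - 1,-1/5, 1/4, 1, 6, 6, 7, 7, 9, 9.73]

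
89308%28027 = 5227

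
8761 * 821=7192781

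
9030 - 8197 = 833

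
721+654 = 1375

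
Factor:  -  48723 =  - 3^1 * 109^1 *149^1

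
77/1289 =77/1289=   0.06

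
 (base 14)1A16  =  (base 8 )11164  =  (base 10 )4724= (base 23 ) 8L9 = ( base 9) 6428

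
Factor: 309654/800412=51609/133402 = 2^( - 1 )*3^1*17203^1 *66701^ ( - 1) 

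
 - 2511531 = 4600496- 7112027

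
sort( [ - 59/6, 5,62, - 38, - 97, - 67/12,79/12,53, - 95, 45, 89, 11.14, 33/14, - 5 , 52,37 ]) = [ - 97, -95, - 38, - 59/6, - 67/12, - 5, 33/14 , 5, 79/12, 11.14, 37,45, 52,  53,  62, 89]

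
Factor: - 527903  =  -643^1*821^1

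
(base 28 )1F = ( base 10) 43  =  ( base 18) 27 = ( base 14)31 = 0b101011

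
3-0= 3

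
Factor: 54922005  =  3^2 * 5^1*1220489^1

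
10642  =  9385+1257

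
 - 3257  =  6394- 9651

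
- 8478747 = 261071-8739818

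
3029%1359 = 311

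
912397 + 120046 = 1032443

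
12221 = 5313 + 6908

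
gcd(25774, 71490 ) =2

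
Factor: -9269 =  - 13^1*23^1*31^1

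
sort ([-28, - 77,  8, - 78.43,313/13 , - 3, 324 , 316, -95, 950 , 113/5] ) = [ - 95, - 78.43, - 77 , - 28,-3, 8, 113/5,313/13, 316  ,  324, 950] 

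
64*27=1728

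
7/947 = 7/947 =0.01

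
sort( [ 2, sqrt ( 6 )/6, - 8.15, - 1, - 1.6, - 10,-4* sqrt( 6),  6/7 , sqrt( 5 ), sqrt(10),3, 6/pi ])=[ - 10, - 4*sqrt(6 ) , - 8.15, - 1.6,-1,sqrt( 6 )/6,6/7, 6/pi, 2, sqrt( 5), 3 , sqrt(10) ]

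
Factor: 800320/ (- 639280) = - 164/131 = -2^2*41^1*131^(- 1 )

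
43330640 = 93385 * 464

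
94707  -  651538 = - 556831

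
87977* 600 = 52786200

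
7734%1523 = 119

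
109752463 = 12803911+96948552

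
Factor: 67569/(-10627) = - 3^1*101^1 * 223^1*10627^( - 1 )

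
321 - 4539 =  - 4218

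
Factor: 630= 2^1*3^2*5^1*7^1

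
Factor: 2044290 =2^1*3^1*5^1 * 83^1*821^1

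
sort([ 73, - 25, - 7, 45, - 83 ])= [ - 83, - 25, - 7, 45, 73 ]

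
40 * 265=10600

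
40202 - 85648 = -45446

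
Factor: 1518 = 2^1*3^1*11^1 * 23^1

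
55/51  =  1 + 4/51=1.08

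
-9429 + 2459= - 6970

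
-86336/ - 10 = 43168/5 = 8633.60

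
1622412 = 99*16388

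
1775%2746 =1775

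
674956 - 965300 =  - 290344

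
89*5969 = 531241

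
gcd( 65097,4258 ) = 1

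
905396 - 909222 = - 3826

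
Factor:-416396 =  - 2^2 * 41^1* 2539^1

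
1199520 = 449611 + 749909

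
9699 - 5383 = 4316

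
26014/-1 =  - 26014/1 = - 26014.00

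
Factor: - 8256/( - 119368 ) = 2^3*3^1*347^(-1)= 24/347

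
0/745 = 0 = 0.00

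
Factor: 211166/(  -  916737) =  - 2^1*3^( - 1 )*19^1 * 431^ ( - 1 )*709^( - 1)*5557^1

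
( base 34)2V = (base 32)33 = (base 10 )99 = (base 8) 143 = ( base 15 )69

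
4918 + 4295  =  9213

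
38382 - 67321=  - 28939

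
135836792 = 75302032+60534760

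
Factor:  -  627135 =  - 3^1*5^1*41809^1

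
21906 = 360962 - 339056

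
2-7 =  - 5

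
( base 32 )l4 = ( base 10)676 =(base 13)400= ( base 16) 2A4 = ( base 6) 3044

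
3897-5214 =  -1317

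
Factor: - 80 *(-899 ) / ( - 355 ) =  - 14384/71 = - 2^4*29^1 * 31^1*71^(-1 )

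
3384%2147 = 1237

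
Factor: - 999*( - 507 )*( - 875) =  - 3^4  *  5^3*7^1*13^2*37^1 = - 443181375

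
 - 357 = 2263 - 2620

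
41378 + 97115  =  138493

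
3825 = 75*51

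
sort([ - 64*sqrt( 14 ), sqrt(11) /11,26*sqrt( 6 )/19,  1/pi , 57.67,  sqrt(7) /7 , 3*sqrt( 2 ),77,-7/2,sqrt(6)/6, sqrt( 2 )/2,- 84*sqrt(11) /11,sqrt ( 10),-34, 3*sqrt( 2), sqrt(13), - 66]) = [ - 64*sqrt(14), - 66, - 34, - 84*sqrt(11)/11, - 7/2,sqrt( 11) /11, 1/pi, sqrt(7)/7, sqrt( 6) /6, sqrt(2 ) /2, sqrt(10), 26*sqrt(6 )/19,  sqrt(13),3 * sqrt (2) , 3*sqrt(2), 57.67, 77 ] 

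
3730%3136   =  594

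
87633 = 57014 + 30619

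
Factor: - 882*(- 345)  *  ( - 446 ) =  - 2^2*3^3*5^1 * 7^2*23^1  *223^1 = - 135713340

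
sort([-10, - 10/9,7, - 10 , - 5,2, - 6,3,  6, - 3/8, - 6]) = [-10, - 10,-6, - 6, - 5, - 10/9, - 3/8 , 2,3, 6,7 ] 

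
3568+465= 4033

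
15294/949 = 15294/949 = 16.12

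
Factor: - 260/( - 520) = 2^( - 1) = 1/2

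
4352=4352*1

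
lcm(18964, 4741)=18964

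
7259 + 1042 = 8301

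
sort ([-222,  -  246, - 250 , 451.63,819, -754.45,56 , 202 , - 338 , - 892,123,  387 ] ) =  [ - 892, - 754.45 ,-338, - 250  , - 246 , - 222, 56, 123 , 202, 387,451.63,819 ]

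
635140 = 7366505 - 6731365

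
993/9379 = 993/9379 = 0.11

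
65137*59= 3843083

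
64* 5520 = 353280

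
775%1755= 775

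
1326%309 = 90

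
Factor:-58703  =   - 47^1*1249^1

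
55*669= 36795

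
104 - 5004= - 4900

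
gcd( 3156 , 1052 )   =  1052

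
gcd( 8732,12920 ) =4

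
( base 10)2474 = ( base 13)1184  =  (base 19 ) 6G4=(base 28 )34a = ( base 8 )4652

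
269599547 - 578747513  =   - 309147966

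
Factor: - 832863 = - 3^1*227^1*1223^1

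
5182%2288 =606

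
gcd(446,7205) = 1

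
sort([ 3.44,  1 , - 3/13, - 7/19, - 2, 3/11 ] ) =[ -2, - 7/19, - 3/13, 3/11,1, 3.44 ]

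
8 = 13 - 5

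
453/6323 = 453/6323  =  0.07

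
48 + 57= 105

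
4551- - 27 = 4578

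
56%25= 6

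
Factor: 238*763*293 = 2^1 * 7^2 * 17^1*109^1*293^1 =53207042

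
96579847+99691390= 196271237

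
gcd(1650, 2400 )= 150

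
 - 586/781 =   -  586/781 = - 0.75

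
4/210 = 2/105 =0.02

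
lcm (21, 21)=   21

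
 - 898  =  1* (-898 )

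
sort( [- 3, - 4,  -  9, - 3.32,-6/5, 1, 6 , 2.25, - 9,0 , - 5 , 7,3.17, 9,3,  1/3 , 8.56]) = [ - 9 , - 9,  -  5, - 4,-3.32,-3, - 6/5, 0,1/3, 1, 2.25,3 , 3.17,6,7 , 8.56,  9 ] 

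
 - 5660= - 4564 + -1096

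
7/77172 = 7/77172 = 0.00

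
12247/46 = 12247/46 = 266.24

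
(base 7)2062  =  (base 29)p5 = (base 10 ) 730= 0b1011011010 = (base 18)24a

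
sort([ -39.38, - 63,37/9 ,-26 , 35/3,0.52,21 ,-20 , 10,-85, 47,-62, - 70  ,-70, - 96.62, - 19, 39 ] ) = [ - 96.62,-85 , - 70, -70, - 63, - 62, - 39.38, - 26, - 20, - 19,0.52, 37/9,10 , 35/3,21,39,47]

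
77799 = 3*25933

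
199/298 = 199/298 = 0.67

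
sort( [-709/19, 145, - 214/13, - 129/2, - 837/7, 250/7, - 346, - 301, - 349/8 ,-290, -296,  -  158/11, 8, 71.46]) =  [ - 346, - 301, - 296 ,-290,-837/7, - 129/2, - 349/8, - 709/19,  -  214/13, - 158/11, 8, 250/7,71.46, 145]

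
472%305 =167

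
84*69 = 5796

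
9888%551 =521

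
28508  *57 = 1624956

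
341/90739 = 31/8249 = 0.00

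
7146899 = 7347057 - 200158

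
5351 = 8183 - 2832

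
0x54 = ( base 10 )84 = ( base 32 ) 2K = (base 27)33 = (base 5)314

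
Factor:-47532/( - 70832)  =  51/76 = 2^( - 2) * 3^1*17^1*19^(-1) 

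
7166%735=551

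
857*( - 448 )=  -  383936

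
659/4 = 164 + 3/4 = 164.75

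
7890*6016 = 47466240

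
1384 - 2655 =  - 1271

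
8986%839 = 596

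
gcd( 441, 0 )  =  441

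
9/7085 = 9/7085 = 0.00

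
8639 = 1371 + 7268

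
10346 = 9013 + 1333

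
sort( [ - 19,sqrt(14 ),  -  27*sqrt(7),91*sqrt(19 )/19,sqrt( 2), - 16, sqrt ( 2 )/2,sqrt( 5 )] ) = [ - 27*sqrt(7 ), - 19, - 16,sqrt(2)/2,sqrt(2) , sqrt( 5), sqrt(14 ),91*sqrt( 19 ) /19] 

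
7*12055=84385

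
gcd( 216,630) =18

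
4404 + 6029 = 10433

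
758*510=386580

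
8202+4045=12247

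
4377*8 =35016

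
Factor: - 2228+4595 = 2367 = 3^2*263^1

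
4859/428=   4859/428 = 11.35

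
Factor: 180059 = 11^1*16369^1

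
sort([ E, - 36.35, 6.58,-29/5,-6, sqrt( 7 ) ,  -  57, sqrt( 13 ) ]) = [ - 57, - 36.35,-6, - 29/5, sqrt(7),E,sqrt( 13 ), 6.58 ] 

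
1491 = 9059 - 7568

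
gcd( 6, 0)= 6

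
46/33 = 46/33 =1.39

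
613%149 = 17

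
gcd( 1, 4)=1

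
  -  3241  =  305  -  3546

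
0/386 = 0   =  0.00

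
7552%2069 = 1345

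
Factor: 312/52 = 2^1*3^1 = 6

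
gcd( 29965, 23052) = 1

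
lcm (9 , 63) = 63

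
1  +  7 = 8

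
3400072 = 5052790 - 1652718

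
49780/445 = 9956/89 = 111.87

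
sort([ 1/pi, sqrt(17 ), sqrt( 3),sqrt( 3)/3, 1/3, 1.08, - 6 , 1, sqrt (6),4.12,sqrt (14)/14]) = [-6, sqrt( 14)/14,1/pi, 1/3,  sqrt( 3 )/3,1 , 1.08, sqrt( 3) , sqrt(6), 4.12,sqrt( 17) ] 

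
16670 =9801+6869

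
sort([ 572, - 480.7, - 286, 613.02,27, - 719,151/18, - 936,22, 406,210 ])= [-936,  -  719, - 480.7, - 286,151/18,22,27, 210,406,572  ,  613.02 ]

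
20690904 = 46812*442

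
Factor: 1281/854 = 2^( - 1)*3^1 = 3/2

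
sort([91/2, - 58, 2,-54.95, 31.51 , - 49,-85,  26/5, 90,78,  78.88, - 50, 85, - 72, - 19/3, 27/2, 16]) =[ - 85, - 72, - 58, - 54.95, - 50, - 49,  -  19/3, 2,26/5 , 27/2, 16, 31.51,91/2,78,  78.88,85, 90] 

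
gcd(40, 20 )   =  20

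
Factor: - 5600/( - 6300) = 8/9 = 2^3*3^(-2 ) 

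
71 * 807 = 57297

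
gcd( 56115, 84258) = 9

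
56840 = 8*7105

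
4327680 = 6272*690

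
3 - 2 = 1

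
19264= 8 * 2408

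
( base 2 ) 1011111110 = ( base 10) 766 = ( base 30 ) PG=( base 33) N7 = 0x2fe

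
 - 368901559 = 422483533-791385092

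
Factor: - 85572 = -2^2*3^2*2377^1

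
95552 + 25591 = 121143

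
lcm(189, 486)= 3402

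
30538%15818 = 14720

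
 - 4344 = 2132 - 6476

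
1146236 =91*12596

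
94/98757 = 94/98757=0.00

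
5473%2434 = 605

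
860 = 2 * 430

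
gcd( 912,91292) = 4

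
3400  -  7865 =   -  4465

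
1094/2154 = 547/1077 = 0.51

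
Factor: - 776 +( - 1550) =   -  2^1*1163^1 = - 2326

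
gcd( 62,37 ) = 1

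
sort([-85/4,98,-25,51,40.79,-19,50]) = [ - 25, -85/4 ,-19, 40.79, 50,  51,98]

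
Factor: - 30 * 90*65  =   -2^2*3^3*5^3*13^1 = - 175500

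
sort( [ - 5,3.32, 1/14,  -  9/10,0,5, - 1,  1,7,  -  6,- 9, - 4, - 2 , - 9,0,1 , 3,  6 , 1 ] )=[ - 9, - 9, - 6, - 5 ,-4 , - 2, - 1, - 9/10, 0,0, 1/14,1 , 1 , 1 , 3,3.32,  5, 6, 7 ] 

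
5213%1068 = 941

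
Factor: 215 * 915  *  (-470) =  - 92460750 = - 2^1*3^1*5^3 *43^1 * 47^1*61^1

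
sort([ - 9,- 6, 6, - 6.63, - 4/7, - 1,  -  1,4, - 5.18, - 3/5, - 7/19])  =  [ - 9, - 6.63, - 6  , - 5.18, - 1,-1,  -  3/5, - 4/7, - 7/19  ,  4, 6] 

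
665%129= 20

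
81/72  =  9/8=1.12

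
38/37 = 38/37  =  1.03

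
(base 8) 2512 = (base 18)434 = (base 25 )244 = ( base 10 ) 1354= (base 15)604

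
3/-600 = -1/200 = -0.01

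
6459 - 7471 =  - 1012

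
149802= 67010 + 82792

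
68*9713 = 660484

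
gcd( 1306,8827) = 1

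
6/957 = 2/319 = 0.01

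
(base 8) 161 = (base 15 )78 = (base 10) 113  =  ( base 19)5i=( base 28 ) 41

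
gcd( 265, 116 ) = 1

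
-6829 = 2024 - 8853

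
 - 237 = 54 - 291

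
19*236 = 4484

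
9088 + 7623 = 16711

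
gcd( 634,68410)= 2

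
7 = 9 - 2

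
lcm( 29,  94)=2726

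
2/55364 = 1/27682 = 0.00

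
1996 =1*1996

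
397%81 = 73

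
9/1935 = 1/215= 0.00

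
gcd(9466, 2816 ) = 2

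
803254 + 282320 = 1085574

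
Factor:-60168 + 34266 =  - 2^1*3^2*1439^1 = -25902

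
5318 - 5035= 283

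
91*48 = 4368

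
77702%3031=1927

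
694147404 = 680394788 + 13752616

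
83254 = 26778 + 56476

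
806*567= 457002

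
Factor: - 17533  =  -89^1*197^1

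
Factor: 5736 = 2^3* 3^1*239^1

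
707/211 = 707/211=3.35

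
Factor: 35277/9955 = 3207/905 = 3^1*5^( - 1) * 181^( - 1 )*  1069^1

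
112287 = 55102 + 57185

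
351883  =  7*50269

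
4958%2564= 2394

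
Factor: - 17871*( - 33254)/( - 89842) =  - 3^1 * 7^1*13^1*23^1*29^( - 1)*37^1*1279^1*1549^(-1) = - 297141117/44921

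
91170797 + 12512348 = 103683145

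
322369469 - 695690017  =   - 373320548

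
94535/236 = 94535/236 = 400.57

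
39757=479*83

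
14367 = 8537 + 5830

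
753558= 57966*13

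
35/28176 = 35/28176 =0.00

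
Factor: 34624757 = 181^1*191297^1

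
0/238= 0 = 0.00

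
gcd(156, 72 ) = 12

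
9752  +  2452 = 12204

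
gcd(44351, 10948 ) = 1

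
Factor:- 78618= - 2^1*3^1 * 13103^1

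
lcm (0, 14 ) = 0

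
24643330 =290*84977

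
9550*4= 38200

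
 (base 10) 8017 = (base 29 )9fd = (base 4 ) 1331101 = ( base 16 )1f51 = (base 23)f3d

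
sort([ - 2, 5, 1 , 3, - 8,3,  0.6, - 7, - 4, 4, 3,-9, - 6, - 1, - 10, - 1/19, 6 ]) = [ - 10, - 9,-8, - 7, - 6, - 4,  -  2, - 1,  -  1/19, 0.6,1, 3, 3  ,  3, 4, 5 , 6 ] 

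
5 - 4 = 1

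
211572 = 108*1959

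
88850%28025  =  4775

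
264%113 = 38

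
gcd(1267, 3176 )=1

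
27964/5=27964/5 =5592.80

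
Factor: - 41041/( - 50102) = 77/94 = 2^( - 1 )*7^1 * 11^1*47^( - 1) 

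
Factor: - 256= - 2^8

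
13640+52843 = 66483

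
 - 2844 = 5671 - 8515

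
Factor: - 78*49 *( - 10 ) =2^2*3^1*5^1*7^2*13^1 = 38220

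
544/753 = 544/753 = 0.72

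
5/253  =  5/253 = 0.02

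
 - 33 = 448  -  481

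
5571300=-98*(- 56850)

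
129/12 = 10 + 3/4 = 10.75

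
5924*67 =396908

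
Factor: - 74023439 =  - 7^1*61^1* 173357^1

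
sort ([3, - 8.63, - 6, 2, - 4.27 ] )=[ - 8.63, - 6, - 4.27, 2,  3]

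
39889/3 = 39889/3= 13296.33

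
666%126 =36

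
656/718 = 328/359 = 0.91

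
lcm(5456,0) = 0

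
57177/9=6353   =  6353.00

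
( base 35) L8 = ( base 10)743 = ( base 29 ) pi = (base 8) 1347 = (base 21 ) 1E8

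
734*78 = 57252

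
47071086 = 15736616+31334470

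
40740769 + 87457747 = 128198516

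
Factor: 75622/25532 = 37811/12766   =  2^ ( - 1 ) * 13^ ( - 1)*491^( - 1 )*37811^1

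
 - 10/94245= - 1 + 18847/18849 = - 0.00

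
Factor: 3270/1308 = 5/2 = 2^( - 1)* 5^1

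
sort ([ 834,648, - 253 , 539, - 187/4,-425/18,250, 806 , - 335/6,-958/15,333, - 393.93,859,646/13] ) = [ - 393.93, - 253,-958/15, - 335/6,  -  187/4,  -  425/18,646/13,250, 333,539 , 648, 806,834,859]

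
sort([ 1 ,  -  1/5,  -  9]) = [ - 9, - 1/5,1]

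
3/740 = 3/740  =  0.00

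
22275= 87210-64935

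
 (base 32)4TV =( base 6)35223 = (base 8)11677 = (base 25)825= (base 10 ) 5055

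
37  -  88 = - 51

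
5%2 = 1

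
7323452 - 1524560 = 5798892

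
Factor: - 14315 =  - 5^1 * 7^1*409^1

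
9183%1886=1639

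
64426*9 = 579834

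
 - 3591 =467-4058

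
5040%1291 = 1167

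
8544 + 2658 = 11202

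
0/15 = 0 = 0.00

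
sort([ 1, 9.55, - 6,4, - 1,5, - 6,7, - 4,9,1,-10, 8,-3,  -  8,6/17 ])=[ - 10 ,-8,-6, - 6, - 4 , - 3 , - 1,6/17, 1, 1, 4, 5,7 , 8,9,9.55 ] 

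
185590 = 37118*5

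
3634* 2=7268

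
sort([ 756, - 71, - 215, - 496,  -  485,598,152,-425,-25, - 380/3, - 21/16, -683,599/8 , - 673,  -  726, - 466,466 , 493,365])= [  -  726, - 683, - 673, - 496, - 485,  -  466, - 425, - 215, - 380/3, - 71,  -  25,  -  21/16, 599/8,152,365 , 466  ,  493, 598, 756 ]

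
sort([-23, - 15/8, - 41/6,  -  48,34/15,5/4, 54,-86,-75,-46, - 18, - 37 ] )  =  [  -  86, - 75, - 48, - 46,-37, - 23, - 18,-41/6,  -  15/8,5/4,34/15, 54] 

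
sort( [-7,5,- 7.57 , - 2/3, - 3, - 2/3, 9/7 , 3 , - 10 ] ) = [- 10 ,-7.57, - 7 , - 3, - 2/3, - 2/3,  9/7,  3 , 5] 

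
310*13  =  4030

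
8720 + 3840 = 12560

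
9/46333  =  9/46333 = 0.00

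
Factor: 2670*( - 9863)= - 26334210=- 2^1*3^1 *5^1 * 7^1* 89^1*1409^1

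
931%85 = 81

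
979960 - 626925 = 353035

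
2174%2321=2174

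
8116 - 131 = 7985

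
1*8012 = 8012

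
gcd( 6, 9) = 3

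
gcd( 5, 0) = 5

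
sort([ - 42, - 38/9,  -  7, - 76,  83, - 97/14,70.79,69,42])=[- 76, - 42, - 7, - 97/14 ,-38/9, 42,69, 70.79, 83]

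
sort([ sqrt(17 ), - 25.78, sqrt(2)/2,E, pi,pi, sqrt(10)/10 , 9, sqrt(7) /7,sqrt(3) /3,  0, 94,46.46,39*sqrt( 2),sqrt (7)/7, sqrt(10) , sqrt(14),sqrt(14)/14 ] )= [ - 25.78, 0 , sqrt(14 )/14,sqrt(10 )/10, sqrt(7 ) /7, sqrt(7 ) /7, sqrt( 3) /3, sqrt(2 ) /2, E, pi, pi, sqrt(10 ),sqrt( 14 ),  sqrt( 17) , 9,46.46,  39 * sqrt( 2 ), 94 ] 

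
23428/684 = 5857/171= 34.25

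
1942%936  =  70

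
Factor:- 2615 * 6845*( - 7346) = 2^1*5^2*37^2*523^1*3673^1 = 131491012550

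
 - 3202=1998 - 5200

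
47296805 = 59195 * 799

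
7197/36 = 199+11/12 =199.92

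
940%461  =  18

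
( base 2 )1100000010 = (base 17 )2b5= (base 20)1ia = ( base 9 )1045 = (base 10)770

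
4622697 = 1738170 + 2884527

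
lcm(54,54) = 54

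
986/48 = 493/24=20.54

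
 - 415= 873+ - 1288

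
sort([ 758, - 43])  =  [ - 43, 758]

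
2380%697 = 289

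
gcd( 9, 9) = 9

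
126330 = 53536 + 72794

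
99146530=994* 99745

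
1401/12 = 116 + 3/4 = 116.75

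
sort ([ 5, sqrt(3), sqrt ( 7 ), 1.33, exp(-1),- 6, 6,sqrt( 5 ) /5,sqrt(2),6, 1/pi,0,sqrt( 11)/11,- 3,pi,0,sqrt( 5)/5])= [ - 6,-3,0,0,sqrt( 11 )/11,  1/pi,exp( - 1),sqrt( 5)/5,sqrt( 5)/5,1.33, sqrt( 2),sqrt (3), sqrt(7),  pi, 5, 6,6 ]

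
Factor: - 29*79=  - 29^1*79^1  =  - 2291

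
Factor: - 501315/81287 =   -  3^1*5^1*19^1*29^( - 1 )*1759^1  *  2803^ ( - 1 )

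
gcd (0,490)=490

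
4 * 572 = 2288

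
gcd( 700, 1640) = 20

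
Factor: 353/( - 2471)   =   - 7^( - 1 ) = - 1/7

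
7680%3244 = 1192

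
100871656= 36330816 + 64540840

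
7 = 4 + 3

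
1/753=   1/753 = 0.00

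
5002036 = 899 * 5564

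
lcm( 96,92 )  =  2208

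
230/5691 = 230/5691 =0.04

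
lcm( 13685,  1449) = 123165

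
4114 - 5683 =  - 1569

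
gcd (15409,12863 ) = 19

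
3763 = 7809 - 4046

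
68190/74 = 921+18/37 = 921.49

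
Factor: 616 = 2^3 *7^1*11^1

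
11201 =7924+3277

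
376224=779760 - 403536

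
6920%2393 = 2134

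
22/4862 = 1/221 = 0.00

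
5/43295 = 1/8659 = 0.00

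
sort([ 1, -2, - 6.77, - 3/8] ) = [ - 6.77,- 2 , - 3/8,1] 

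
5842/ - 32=- 2921/16=- 182.56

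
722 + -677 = 45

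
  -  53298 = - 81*658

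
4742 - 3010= 1732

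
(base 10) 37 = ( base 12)31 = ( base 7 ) 52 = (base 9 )41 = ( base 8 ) 45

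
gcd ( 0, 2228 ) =2228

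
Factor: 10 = 2^1*5^1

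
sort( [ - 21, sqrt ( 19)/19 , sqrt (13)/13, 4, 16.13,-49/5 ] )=[ - 21, - 49/5, sqrt (19) /19,sqrt (13 ) /13, 4, 16.13 ]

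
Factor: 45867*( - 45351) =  - 3^3 *5039^1*15289^1  =  - 2080114317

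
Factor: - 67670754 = -2^1*3^1*163^1 *69193^1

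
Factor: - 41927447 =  - 41927447^1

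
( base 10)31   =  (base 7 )43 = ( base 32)V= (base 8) 37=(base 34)v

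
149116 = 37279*4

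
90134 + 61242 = 151376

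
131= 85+46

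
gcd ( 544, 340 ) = 68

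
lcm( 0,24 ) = 0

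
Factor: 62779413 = 3^1 * 1091^1  *19181^1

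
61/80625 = 61/80625 = 0.00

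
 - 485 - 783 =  - 1268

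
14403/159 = 4801/53 = 90.58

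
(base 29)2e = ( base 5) 242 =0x48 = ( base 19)3f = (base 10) 72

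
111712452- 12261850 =99450602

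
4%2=0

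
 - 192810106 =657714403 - 850524509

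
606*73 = 44238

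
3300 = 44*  75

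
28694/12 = 2391+1/6 = 2391.17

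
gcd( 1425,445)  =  5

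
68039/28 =68039/28  =  2429.96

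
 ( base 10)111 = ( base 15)76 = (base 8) 157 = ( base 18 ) 63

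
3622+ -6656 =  - 3034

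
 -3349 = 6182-9531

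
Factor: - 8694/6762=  - 9/7 = -3^2*7^(  -  1 ) 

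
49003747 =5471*8957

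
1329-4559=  - 3230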